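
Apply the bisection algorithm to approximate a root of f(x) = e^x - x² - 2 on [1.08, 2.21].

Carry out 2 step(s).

f(x) = e^x - x² - 2
Initial interval: [1.08, 2.21]

Iteration 1:
  c_1 = (1.080000 + 2.210000)/2 = 1.645000
  f(c_1) = f(1.645000) = 0.474985
  f(a) × f(c) < 0, new interval: [1.080000, 1.645000]
Iteration 2:
  c_2 = (1.080000 + 1.645000)/2 = 1.362500
  f(c_2) = f(1.362500) = 0.049540
  f(a) × f(c) < 0, new interval: [1.080000, 1.362500]

After 2 iteration(s), the approximation is c_2 = 1.362500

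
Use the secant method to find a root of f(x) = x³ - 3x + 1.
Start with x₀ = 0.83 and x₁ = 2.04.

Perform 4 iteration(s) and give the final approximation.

f(x) = x³ - 3x + 1
x₀ = 0.83, x₁ = 2.04

Secant formula: x_{n+1} = x_n - f(x_n)(x_n - x_{n-1})/(f(x_n) - f(x_{n-1}))

Iteration 1:
  f(0.830000) = -0.918213
  f(2.040000) = 3.369664
  x_2 = 2.040000 - 3.369664×(2.040000 - 0.830000)/(3.369664 - (-0.918213))
       = 1.089111
Iteration 2:
  f(2.040000) = 3.369664
  f(1.089111) = -0.975470
  x_3 = 1.089111 - (-0.975470)×(1.089111 - 2.040000)/(-0.975470 - 3.369664)
       = 1.302583
Iteration 3:
  f(1.089111) = -0.975470
  f(1.302583) = -0.697627
  x_4 = 1.302583 - (-0.697627)×(1.302583 - 1.089111)/(-0.697627 - (-0.975470))
       = 1.838582
Iteration 4:
  f(1.302583) = -0.697627
  f(1.838582) = 1.699370
  x_5 = 1.838582 - 1.699370×(1.838582 - 1.302583)/(1.699370 - (-0.697627))
       = 1.458581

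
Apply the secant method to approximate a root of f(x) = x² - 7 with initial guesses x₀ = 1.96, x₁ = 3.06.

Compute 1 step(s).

f(x) = x² - 7
x₀ = 1.96, x₁ = 3.06

Secant formula: x_{n+1} = x_n - f(x_n)(x_n - x_{n-1})/(f(x_n) - f(x_{n-1}))

Iteration 1:
  f(1.960000) = -3.158400
  f(3.060000) = 2.363600
  x_2 = 3.060000 - 2.363600×(3.060000 - 1.960000)/(2.363600 - (-3.158400))
       = 2.589163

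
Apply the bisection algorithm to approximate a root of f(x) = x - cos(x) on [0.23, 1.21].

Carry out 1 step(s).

f(x) = x - cos(x)
Initial interval: [0.23, 1.21]

Iteration 1:
  c_1 = (0.230000 + 1.210000)/2 = 0.720000
  f(c_1) = f(0.720000) = -0.031806
  f(a) × f(c) ≥ 0, new interval: [0.720000, 1.210000]

After 1 iteration(s), the approximation is c_1 = 0.720000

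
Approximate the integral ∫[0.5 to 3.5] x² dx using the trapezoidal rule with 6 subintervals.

f(x) = x²
a = 0.5, b = 3.5, n = 6
h = (b - a)/n = 0.500000

Trapezoidal rule: (h/2)[f(x₀) + 2f(x₁) + 2f(x₂) + ... + f(xₙ)]

x_0 = 0.5000, f(x_0) = 0.250000, coefficient = 1
x_1 = 1.0000, f(x_1) = 1.000000, coefficient = 2
x_2 = 1.5000, f(x_2) = 2.250000, coefficient = 2
x_3 = 2.0000, f(x_3) = 4.000000, coefficient = 2
x_4 = 2.5000, f(x_4) = 6.250000, coefficient = 2
x_5 = 3.0000, f(x_5) = 9.000000, coefficient = 2
x_6 = 3.5000, f(x_6) = 12.250000, coefficient = 1

I ≈ (0.500000/2) × 57.500000 = 14.375000
Exact value: 14.250000
Error: 0.125000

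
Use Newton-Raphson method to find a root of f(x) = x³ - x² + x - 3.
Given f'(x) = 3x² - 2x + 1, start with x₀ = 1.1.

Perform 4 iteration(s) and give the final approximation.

f(x) = x³ - x² + x - 3
f'(x) = 3x² - 2x + 1
x₀ = 1.1

Newton-Raphson formula: x_{n+1} = x_n - f(x_n)/f'(x_n)

Iteration 1:
  f(1.100000) = -1.779000
  f'(1.100000) = 2.430000
  x_1 = 1.100000 - (-1.779000)/2.430000 = 1.832099
Iteration 2:
  f(1.832099) = 1.625110
  f'(1.832099) = 7.405560
  x_2 = 1.832099 - 1.625110/7.405560 = 1.612654
Iteration 3:
  f(1.612654) = 0.205956
  f'(1.612654) = 5.576652
  x_3 = 1.612654 - 0.205956/5.576652 = 1.575722
Iteration 4:
  f(1.575722) = 0.005184
  f'(1.575722) = 5.297259
  x_4 = 1.575722 - 0.005184/5.297259 = 1.574744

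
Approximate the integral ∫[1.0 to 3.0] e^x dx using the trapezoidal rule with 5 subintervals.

f(x) = e^x
a = 1.0, b = 3.0, n = 5
h = (b - a)/n = 0.400000

Trapezoidal rule: (h/2)[f(x₀) + 2f(x₁) + 2f(x₂) + ... + f(xₙ)]

x_0 = 1.0000, f(x_0) = 2.718282, coefficient = 1
x_1 = 1.4000, f(x_1) = 4.055200, coefficient = 2
x_2 = 1.8000, f(x_2) = 6.049647, coefficient = 2
x_3 = 2.2000, f(x_3) = 9.025013, coefficient = 2
x_4 = 2.6000, f(x_4) = 13.463738, coefficient = 2
x_5 = 3.0000, f(x_5) = 20.085537, coefficient = 1

I ≈ (0.400000/2) × 87.991017 = 17.598203
Exact value: 17.367255
Error: 0.230948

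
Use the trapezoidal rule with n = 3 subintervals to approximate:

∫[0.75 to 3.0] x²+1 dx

f(x) = x²+1
a = 0.75, b = 3.0, n = 3
h = (b - a)/n = 0.750000

Trapezoidal rule: (h/2)[f(x₀) + 2f(x₁) + 2f(x₂) + ... + f(xₙ)]

x_0 = 0.7500, f(x_0) = 1.562500, coefficient = 1
x_1 = 1.5000, f(x_1) = 3.250000, coefficient = 2
x_2 = 2.2500, f(x_2) = 6.062500, coefficient = 2
x_3 = 3.0000, f(x_3) = 10.000000, coefficient = 1

I ≈ (0.750000/2) × 30.187500 = 11.320312
Exact value: 11.109375
Error: 0.210938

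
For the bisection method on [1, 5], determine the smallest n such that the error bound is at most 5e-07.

We need (b-a)/2^n ≤ 5e-07
(5 - 1)/2^n ≤ 5e-07
4/2^n ≤ 5e-07
2^n ≥ 8000000
n ≥ log₂(8000000) = 22.93
n ≥ 23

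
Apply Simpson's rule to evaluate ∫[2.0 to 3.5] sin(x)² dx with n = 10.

f(x) = sin(x)²
a = 2.0, b = 3.5, n = 10
h = (b - a)/n = 0.150000

Simpson's rule: (h/3)[f(x₀) + 4f(x₁) + 2f(x₂) + ... + f(xₙ)]

x_0 = 2.0000, f(x_0) = 0.826822, coefficient = 1
x_1 = 2.1500, f(x_1) = 0.700400, coefficient = 4
x_2 = 2.3000, f(x_2) = 0.556076, coefficient = 2
x_3 = 2.4500, f(x_3) = 0.406744, coefficient = 4
x_4 = 2.6000, f(x_4) = 0.265742, coefficient = 2
x_5 = 2.7500, f(x_5) = 0.145665, coefficient = 4
x_6 = 2.9000, f(x_6) = 0.057240, coefficient = 2
x_7 = 3.0500, f(x_7) = 0.008366, coefficient = 4
x_8 = 3.2000, f(x_8) = 0.003408, coefficient = 2
x_9 = 3.3500, f(x_9) = 0.042808, coefficient = 4
x_10 = 3.5000, f(x_10) = 0.123049, coefficient = 1

I ≈ (0.150000/3) × 7.930733 = 0.396537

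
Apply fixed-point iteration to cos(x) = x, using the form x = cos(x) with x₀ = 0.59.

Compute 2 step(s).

Equation: cos(x) = x
Fixed-point form: x = cos(x)
x₀ = 0.59

x_1 = g(0.590000) = 0.830941
x_2 = g(0.830941) = 0.674181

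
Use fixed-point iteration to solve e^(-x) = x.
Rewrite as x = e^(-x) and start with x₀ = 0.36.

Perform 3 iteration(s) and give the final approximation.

Equation: e^(-x) = x
Fixed-point form: x = e^(-x)
x₀ = 0.36

x_1 = g(0.360000) = 0.697676
x_2 = g(0.697676) = 0.497741
x_3 = g(0.497741) = 0.607903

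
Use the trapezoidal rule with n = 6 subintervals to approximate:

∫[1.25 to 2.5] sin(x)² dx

f(x) = sin(x)²
a = 1.25, b = 2.5, n = 6
h = (b - a)/n = 0.208333

Trapezoidal rule: (h/2)[f(x₀) + 2f(x₁) + 2f(x₂) + ... + f(xₙ)]

x_0 = 1.2500, f(x_0) = 0.900572, coefficient = 1
x_1 = 1.4583, f(x_1) = 0.987405, coefficient = 2
x_2 = 1.6667, f(x_2) = 0.990837, coefficient = 2
x_3 = 1.8750, f(x_3) = 0.910280, coefficient = 2
x_4 = 2.0833, f(x_4) = 0.759518, coefficient = 2
x_5 = 2.2917, f(x_5) = 0.564349, coefficient = 2
x_6 = 2.5000, f(x_6) = 0.358169, coefficient = 1

I ≈ (0.208333/2) × 9.683518 = 1.008700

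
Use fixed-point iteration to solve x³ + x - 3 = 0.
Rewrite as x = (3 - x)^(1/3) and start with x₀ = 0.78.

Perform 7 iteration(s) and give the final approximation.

Equation: x³ + x - 3 = 0
Fixed-point form: x = (3 - x)^(1/3)
x₀ = 0.78

x_1 = g(0.780000) = 1.304521
x_2 = g(1.304521) = 1.192424
x_3 = g(1.192424) = 1.218145
x_4 = g(1.218145) = 1.212339
x_5 = g(1.212339) = 1.213654
x_6 = g(1.213654) = 1.213357
x_7 = g(1.213357) = 1.213424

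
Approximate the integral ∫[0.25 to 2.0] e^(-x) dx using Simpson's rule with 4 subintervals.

f(x) = e^(-x)
a = 0.25, b = 2.0, n = 4
h = (b - a)/n = 0.437500

Simpson's rule: (h/3)[f(x₀) + 4f(x₁) + 2f(x₂) + ... + f(xₙ)]

x_0 = 0.2500, f(x_0) = 0.778801, coefficient = 1
x_1 = 0.6875, f(x_1) = 0.502832, coefficient = 4
x_2 = 1.1250, f(x_2) = 0.324652, coefficient = 2
x_3 = 1.5625, f(x_3) = 0.209611, coefficient = 4
x_4 = 2.0000, f(x_4) = 0.135335, coefficient = 1

I ≈ (0.437500/3) × 4.413213 = 0.643594
Exact value: 0.643465
Error: 0.000128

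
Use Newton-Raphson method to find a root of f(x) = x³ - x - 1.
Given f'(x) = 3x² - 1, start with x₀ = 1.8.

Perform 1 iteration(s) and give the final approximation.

f(x) = x³ - x - 1
f'(x) = 3x² - 1
x₀ = 1.8

Newton-Raphson formula: x_{n+1} = x_n - f(x_n)/f'(x_n)

Iteration 1:
  f(1.800000) = 3.032000
  f'(1.800000) = 8.720000
  x_1 = 1.800000 - 3.032000/8.720000 = 1.452294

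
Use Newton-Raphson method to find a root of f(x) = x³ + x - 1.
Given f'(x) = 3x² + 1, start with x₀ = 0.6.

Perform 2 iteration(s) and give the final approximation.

f(x) = x³ + x - 1
f'(x) = 3x² + 1
x₀ = 0.6

Newton-Raphson formula: x_{n+1} = x_n - f(x_n)/f'(x_n)

Iteration 1:
  f(0.600000) = -0.184000
  f'(0.600000) = 2.080000
  x_1 = 0.600000 - (-0.184000)/2.080000 = 0.688462
Iteration 2:
  f(0.688462) = 0.014778
  f'(0.688462) = 2.421938
  x_2 = 0.688462 - 0.014778/2.421938 = 0.682360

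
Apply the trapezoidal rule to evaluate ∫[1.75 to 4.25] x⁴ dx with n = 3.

f(x) = x⁴
a = 1.75, b = 4.25, n = 3
h = (b - a)/n = 0.833333

Trapezoidal rule: (h/2)[f(x₀) + 2f(x₁) + 2f(x₂) + ... + f(xₙ)]

x_0 = 1.7500, f(x_0) = 9.378906, coefficient = 1
x_1 = 2.5833, f(x_1) = 44.537085, coefficient = 2
x_2 = 3.4167, f(x_2) = 136.273196, coefficient = 2
x_3 = 4.2500, f(x_3) = 326.253906, coefficient = 1

I ≈ (0.833333/2) × 697.253376 = 290.522240
Exact value: 274.033203
Error: 16.489037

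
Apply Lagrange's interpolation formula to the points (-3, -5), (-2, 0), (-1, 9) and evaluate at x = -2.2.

Lagrange interpolation formula:
P(x) = Σ yᵢ × Lᵢ(x)
where Lᵢ(x) = Π_{j≠i} (x - xⱼ)/(xᵢ - xⱼ)

L_0(-2.2) = (-2.2 - (-2))/(-3 - (-2)) × (-2.2 - (-1))/(-3 - (-1)) = 0.120000
L_1(-2.2) = (-2.2 - (-3))/(-2 - (-3)) × (-2.2 - (-1))/(-2 - (-1)) = 0.960000
L_2(-2.2) = (-2.2 - (-3))/(-1 - (-3)) × (-2.2 - (-2))/(-1 - (-2)) = -0.080000

P(-2.2) = (-5)×L_0(-2.2) + 0×L_1(-2.2) + 9×L_2(-2.2)
P(-2.2) = -1.320000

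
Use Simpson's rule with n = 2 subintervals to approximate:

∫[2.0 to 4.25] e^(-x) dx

f(x) = e^(-x)
a = 2.0, b = 4.25, n = 2
h = (b - a)/n = 1.125000

Simpson's rule: (h/3)[f(x₀) + 4f(x₁) + 2f(x₂) + ... + f(xₙ)]

x_0 = 2.0000, f(x_0) = 0.135335, coefficient = 1
x_1 = 3.1250, f(x_1) = 0.043937, coefficient = 4
x_2 = 4.2500, f(x_2) = 0.014264, coefficient = 1

I ≈ (1.125000/3) × 0.325347 = 0.122005
Exact value: 0.121071
Error: 0.000934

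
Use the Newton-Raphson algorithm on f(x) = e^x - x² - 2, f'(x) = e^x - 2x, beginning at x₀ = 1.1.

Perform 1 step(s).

f(x) = e^x - x² - 2
f'(x) = e^x - 2x
x₀ = 1.1

Newton-Raphson formula: x_{n+1} = x_n - f(x_n)/f'(x_n)

Iteration 1:
  f(1.100000) = -0.205834
  f'(1.100000) = 0.804166
  x_1 = 1.100000 - (-0.205834)/0.804166 = 1.355960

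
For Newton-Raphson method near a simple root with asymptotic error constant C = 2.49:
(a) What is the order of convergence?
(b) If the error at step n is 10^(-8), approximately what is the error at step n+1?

(a) Newton-Raphson has quadratic (order 2) convergence near simple roots.
    This means |e_{n+1}| ≈ C|e_n|².

(b) With |e_n| = 10^(-8) and C = 2.49:
    |e_{n+1}| ≈ 2.49 × (10^(-8))² = 2.49 × 10^(-16)

(a) 2 (quadratic); (b) |e_{n+1}| ≈ 2.490e-16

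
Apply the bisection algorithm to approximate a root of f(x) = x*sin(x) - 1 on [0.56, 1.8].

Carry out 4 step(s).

f(x) = x*sin(x) - 1
Initial interval: [0.56, 1.8]

Iteration 1:
  c_1 = (0.560000 + 1.800000)/2 = 1.180000
  f(c_1) = f(1.180000) = 0.091035
  f(a) × f(c) < 0, new interval: [0.560000, 1.180000]
Iteration 2:
  c_2 = (0.560000 + 1.180000)/2 = 0.870000
  f(c_2) = f(0.870000) = -0.335034
  f(a) × f(c) ≥ 0, new interval: [0.870000, 1.180000]
Iteration 3:
  c_3 = (0.870000 + 1.180000)/2 = 1.025000
  f(c_3) = f(1.025000) = -0.123918
  f(a) × f(c) ≥ 0, new interval: [1.025000, 1.180000]
Iteration 4:
  c_4 = (1.025000 + 1.180000)/2 = 1.102500
  f(c_4) = f(1.102500) = -0.016197
  f(a) × f(c) ≥ 0, new interval: [1.102500, 1.180000]

After 4 iteration(s), the approximation is c_4 = 1.102500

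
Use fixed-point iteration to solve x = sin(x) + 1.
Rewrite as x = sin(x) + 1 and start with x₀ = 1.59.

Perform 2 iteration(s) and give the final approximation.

Equation: x = sin(x) + 1
Fixed-point form: x = sin(x) + 1
x₀ = 1.59

x_1 = g(1.590000) = 1.999816
x_2 = g(1.999816) = 1.909374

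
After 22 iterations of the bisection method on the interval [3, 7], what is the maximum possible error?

Bisection error bound: |error| ≤ (b-a)/2^n
|error| ≤ (7 - 3)/2^22 = 4/2^22
|error| ≤ 0.0000009537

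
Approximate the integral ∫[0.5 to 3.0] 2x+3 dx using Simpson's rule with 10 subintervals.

f(x) = 2x+3
a = 0.5, b = 3.0, n = 10
h = (b - a)/n = 0.250000

Simpson's rule: (h/3)[f(x₀) + 4f(x₁) + 2f(x₂) + ... + f(xₙ)]

x_0 = 0.5000, f(x_0) = 4.000000, coefficient = 1
x_1 = 0.7500, f(x_1) = 4.500000, coefficient = 4
x_2 = 1.0000, f(x_2) = 5.000000, coefficient = 2
x_3 = 1.2500, f(x_3) = 5.500000, coefficient = 4
x_4 = 1.5000, f(x_4) = 6.000000, coefficient = 2
x_5 = 1.7500, f(x_5) = 6.500000, coefficient = 4
x_6 = 2.0000, f(x_6) = 7.000000, coefficient = 2
x_7 = 2.2500, f(x_7) = 7.500000, coefficient = 4
x_8 = 2.5000, f(x_8) = 8.000000, coefficient = 2
x_9 = 2.7500, f(x_9) = 8.500000, coefficient = 4
x_10 = 3.0000, f(x_10) = 9.000000, coefficient = 1

I ≈ (0.250000/3) × 195.000000 = 16.250000
Exact value: 16.250000
Error: 0.000000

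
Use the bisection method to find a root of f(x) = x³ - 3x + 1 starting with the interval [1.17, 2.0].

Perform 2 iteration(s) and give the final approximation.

f(x) = x³ - 3x + 1
Initial interval: [1.17, 2.0]

Iteration 1:
  c_1 = (1.170000 + 2.000000)/2 = 1.585000
  f(c_1) = f(1.585000) = 0.226877
  f(a) × f(c) < 0, new interval: [1.170000, 1.585000]
Iteration 2:
  c_2 = (1.170000 + 1.585000)/2 = 1.377500
  f(c_2) = f(1.377500) = -0.518685
  f(a) × f(c) ≥ 0, new interval: [1.377500, 1.585000]

After 2 iteration(s), the approximation is c_2 = 1.377500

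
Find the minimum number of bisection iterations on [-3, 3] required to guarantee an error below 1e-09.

We need (b-a)/2^n ≤ 1e-09
(3 - (-3))/2^n ≤ 1e-09
6/2^n ≤ 1e-09
2^n ≥ 6000000000
n ≥ log₂(6000000000) = 32.48
n ≥ 33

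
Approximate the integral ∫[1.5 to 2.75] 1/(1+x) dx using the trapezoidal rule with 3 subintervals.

f(x) = 1/(1+x)
a = 1.5, b = 2.75, n = 3
h = (b - a)/n = 0.416667

Trapezoidal rule: (h/2)[f(x₀) + 2f(x₁) + 2f(x₂) + ... + f(xₙ)]

x_0 = 1.5000, f(x_0) = 0.400000, coefficient = 1
x_1 = 1.9167, f(x_1) = 0.342857, coefficient = 2
x_2 = 2.3333, f(x_2) = 0.300000, coefficient = 2
x_3 = 2.7500, f(x_3) = 0.266667, coefficient = 1

I ≈ (0.416667/2) × 1.952381 = 0.406746
Exact value: 0.405465
Error: 0.001281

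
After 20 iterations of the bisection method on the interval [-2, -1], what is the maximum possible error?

Bisection error bound: |error| ≤ (b-a)/2^n
|error| ≤ (-1 - (-2))/2^20 = 1/2^20
|error| ≤ 0.0000009537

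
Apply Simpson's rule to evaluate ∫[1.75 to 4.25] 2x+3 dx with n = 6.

f(x) = 2x+3
a = 1.75, b = 4.25, n = 6
h = (b - a)/n = 0.416667

Simpson's rule: (h/3)[f(x₀) + 4f(x₁) + 2f(x₂) + ... + f(xₙ)]

x_0 = 1.7500, f(x_0) = 6.500000, coefficient = 1
x_1 = 2.1667, f(x_1) = 7.333333, coefficient = 4
x_2 = 2.5833, f(x_2) = 8.166667, coefficient = 2
x_3 = 3.0000, f(x_3) = 9.000000, coefficient = 4
x_4 = 3.4167, f(x_4) = 9.833333, coefficient = 2
x_5 = 3.8333, f(x_5) = 10.666667, coefficient = 4
x_6 = 4.2500, f(x_6) = 11.500000, coefficient = 1

I ≈ (0.416667/3) × 162.000000 = 22.500000
Exact value: 22.500000
Error: 0.000000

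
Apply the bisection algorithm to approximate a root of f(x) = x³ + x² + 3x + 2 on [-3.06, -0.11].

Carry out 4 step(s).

f(x) = x³ + x² + 3x + 2
Initial interval: [-3.06, -0.11]

Iteration 1:
  c_1 = (-3.060000 + (-0.110000))/2 = -1.585000
  f(c_1) = f(-1.585000) = -4.224652
  f(a) × f(c) ≥ 0, new interval: [-1.585000, -0.110000]
Iteration 2:
  c_2 = (-1.585000 + (-0.110000))/2 = -0.847500
  f(c_2) = f(-0.847500) = -0.432966
  f(a) × f(c) ≥ 0, new interval: [-0.847500, -0.110000]
Iteration 3:
  c_3 = (-0.847500 + (-0.110000))/2 = -0.478750
  f(c_3) = f(-0.478750) = 0.683221
  f(a) × f(c) < 0, new interval: [-0.847500, -0.478750]
Iteration 4:
  c_4 = (-0.847500 + (-0.478750))/2 = -0.663125
  f(c_4) = f(-0.663125) = 0.158761
  f(a) × f(c) < 0, new interval: [-0.847500, -0.663125]

After 4 iteration(s), the approximation is c_4 = -0.663125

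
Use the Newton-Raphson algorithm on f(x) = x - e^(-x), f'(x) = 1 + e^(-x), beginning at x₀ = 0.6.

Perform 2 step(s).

f(x) = x - e^(-x)
f'(x) = 1 + e^(-x)
x₀ = 0.6

Newton-Raphson formula: x_{n+1} = x_n - f(x_n)/f'(x_n)

Iteration 1:
  f(0.600000) = 0.051188
  f'(0.600000) = 1.548812
  x_1 = 0.600000 - 0.051188/1.548812 = 0.566950
Iteration 2:
  f(0.566950) = -0.000303
  f'(0.566950) = 1.567253
  x_2 = 0.566950 - (-0.000303)/1.567253 = 0.567143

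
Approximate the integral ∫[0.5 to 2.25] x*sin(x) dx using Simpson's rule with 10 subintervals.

f(x) = x*sin(x)
a = 0.5, b = 2.25, n = 10
h = (b - a)/n = 0.175000

Simpson's rule: (h/3)[f(x₀) + 4f(x₁) + 2f(x₂) + ... + f(xₙ)]

x_0 = 0.5000, f(x_0) = 0.239713, coefficient = 1
x_1 = 0.6750, f(x_1) = 0.421806, coefficient = 4
x_2 = 0.8500, f(x_2) = 0.638588, coefficient = 2
x_3 = 1.0250, f(x_3) = 0.876082, coefficient = 4
x_4 = 1.2000, f(x_4) = 1.118447, coefficient = 2
x_5 = 1.3750, f(x_5) = 1.348728, coefficient = 4
x_6 = 1.5500, f(x_6) = 1.549665, coefficient = 2
x_7 = 1.7250, f(x_7) = 1.704531, coefficient = 4
x_8 = 1.9000, f(x_8) = 1.797970, coefficient = 2
x_9 = 2.0750, f(x_9) = 1.816786, coefficient = 4
x_10 = 2.2500, f(x_10) = 1.750665, coefficient = 1

I ≈ (0.175000/3) × 36.871450 = 2.150835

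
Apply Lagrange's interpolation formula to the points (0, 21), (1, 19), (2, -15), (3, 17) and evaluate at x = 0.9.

Lagrange interpolation formula:
P(x) = Σ yᵢ × Lᵢ(x)
where Lᵢ(x) = Π_{j≠i} (x - xⱼ)/(xᵢ - xⱼ)

L_0(0.9) = (0.9 - 1)/(0 - 1) × (0.9 - 2)/(0 - 2) × (0.9 - 3)/(0 - 3) = 0.038500
L_1(0.9) = (0.9 - 0)/(1 - 0) × (0.9 - 2)/(1 - 2) × (0.9 - 3)/(1 - 3) = 1.039500
L_2(0.9) = (0.9 - 0)/(2 - 0) × (0.9 - 1)/(2 - 1) × (0.9 - 3)/(2 - 3) = -0.094500
L_3(0.9) = (0.9 - 0)/(3 - 0) × (0.9 - 1)/(3 - 1) × (0.9 - 2)/(3 - 2) = 0.016500

P(0.9) = 21×L_0(0.9) + 19×L_1(0.9) + (-15)×L_2(0.9) + 17×L_3(0.9)
P(0.9) = 22.257000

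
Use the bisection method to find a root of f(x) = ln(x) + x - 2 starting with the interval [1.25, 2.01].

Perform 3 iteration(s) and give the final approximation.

f(x) = ln(x) + x - 2
Initial interval: [1.25, 2.01]

Iteration 1:
  c_1 = (1.250000 + 2.010000)/2 = 1.630000
  f(c_1) = f(1.630000) = 0.118580
  f(a) × f(c) < 0, new interval: [1.250000, 1.630000]
Iteration 2:
  c_2 = (1.250000 + 1.630000)/2 = 1.440000
  f(c_2) = f(1.440000) = -0.195357
  f(a) × f(c) ≥ 0, new interval: [1.440000, 1.630000]
Iteration 3:
  c_3 = (1.440000 + 1.630000)/2 = 1.535000
  f(c_3) = f(1.535000) = -0.036470
  f(a) × f(c) ≥ 0, new interval: [1.535000, 1.630000]

After 3 iteration(s), the approximation is c_3 = 1.535000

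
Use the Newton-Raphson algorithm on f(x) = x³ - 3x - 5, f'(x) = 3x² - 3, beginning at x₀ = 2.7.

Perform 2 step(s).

f(x) = x³ - 3x - 5
f'(x) = 3x² - 3
x₀ = 2.7

Newton-Raphson formula: x_{n+1} = x_n - f(x_n)/f'(x_n)

Iteration 1:
  f(2.700000) = 6.583000
  f'(2.700000) = 18.870000
  x_1 = 2.700000 - 6.583000/18.870000 = 2.351139
Iteration 2:
  f(2.351139) = 0.943343
  f'(2.351139) = 13.583569
  x_2 = 2.351139 - 0.943343/13.583569 = 2.281692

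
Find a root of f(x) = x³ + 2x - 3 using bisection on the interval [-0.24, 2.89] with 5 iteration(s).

f(x) = x³ + 2x - 3
Initial interval: [-0.24, 2.89]

Iteration 1:
  c_1 = (-0.240000 + 2.890000)/2 = 1.325000
  f(c_1) = f(1.325000) = 1.976203
  f(a) × f(c) < 0, new interval: [-0.240000, 1.325000]
Iteration 2:
  c_2 = (-0.240000 + 1.325000)/2 = 0.542500
  f(c_2) = f(0.542500) = -1.755339
  f(a) × f(c) ≥ 0, new interval: [0.542500, 1.325000]
Iteration 3:
  c_3 = (0.542500 + 1.325000)/2 = 0.933750
  f(c_3) = f(0.933750) = -0.318374
  f(a) × f(c) ≥ 0, new interval: [0.933750, 1.325000]
Iteration 4:
  c_4 = (0.933750 + 1.325000)/2 = 1.129375
  f(c_4) = f(1.129375) = 0.699254
  f(a) × f(c) < 0, new interval: [0.933750, 1.129375]
Iteration 5:
  c_5 = (0.933750 + 1.129375)/2 = 1.031563
  f(c_5) = f(1.031563) = 0.160833
  f(a) × f(c) < 0, new interval: [0.933750, 1.031563]

After 5 iteration(s), the approximation is c_5 = 1.031563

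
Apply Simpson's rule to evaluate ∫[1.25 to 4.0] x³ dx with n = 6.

f(x) = x³
a = 1.25, b = 4.0, n = 6
h = (b - a)/n = 0.458333

Simpson's rule: (h/3)[f(x₀) + 4f(x₁) + 2f(x₂) + ... + f(xₙ)]

x_0 = 1.2500, f(x_0) = 1.953125, coefficient = 1
x_1 = 1.7083, f(x_1) = 4.985605, coefficient = 4
x_2 = 2.1667, f(x_2) = 10.171296, coefficient = 2
x_3 = 2.6250, f(x_3) = 18.087891, coefficient = 4
x_4 = 3.0833, f(x_4) = 29.313079, coefficient = 2
x_5 = 3.5417, f(x_5) = 44.424552, coefficient = 4
x_6 = 4.0000, f(x_6) = 64.000000, coefficient = 1

I ≈ (0.458333/3) × 414.914062 = 63.389648
Exact value: 63.389648
Error: 0.000000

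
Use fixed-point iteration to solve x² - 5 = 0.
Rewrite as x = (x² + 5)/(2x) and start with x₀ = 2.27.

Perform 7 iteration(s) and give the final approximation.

Equation: x² - 5 = 0
Fixed-point form: x = (x² + 5)/(2x)
x₀ = 2.27

x_1 = g(2.270000) = 2.236322
x_2 = g(2.236322) = 2.236068
x_3 = g(2.236068) = 2.236068
x_4 = g(2.236068) = 2.236068
x_5 = g(2.236068) = 2.236068
x_6 = g(2.236068) = 2.236068
x_7 = g(2.236068) = 2.236068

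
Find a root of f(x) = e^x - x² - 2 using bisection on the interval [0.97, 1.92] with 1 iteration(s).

f(x) = e^x - x² - 2
Initial interval: [0.97, 1.92]

Iteration 1:
  c_1 = (0.970000 + 1.920000)/2 = 1.445000
  f(c_1) = f(1.445000) = 0.153827
  f(a) × f(c) < 0, new interval: [0.970000, 1.445000]

After 1 iteration(s), the approximation is c_1 = 1.445000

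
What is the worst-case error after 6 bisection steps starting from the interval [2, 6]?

Bisection error bound: |error| ≤ (b-a)/2^n
|error| ≤ (6 - 2)/2^6 = 4/2^6
|error| ≤ 0.0625000000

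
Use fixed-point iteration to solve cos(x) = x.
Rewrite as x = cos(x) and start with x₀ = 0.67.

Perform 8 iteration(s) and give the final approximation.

Equation: cos(x) = x
Fixed-point form: x = cos(x)
x₀ = 0.67

x_1 = g(0.670000) = 0.783822
x_2 = g(0.783822) = 0.708221
x_3 = g(0.708221) = 0.759521
x_4 = g(0.759521) = 0.725166
x_5 = g(0.725166) = 0.748389
x_6 = g(0.748389) = 0.732786
x_7 = g(0.732786) = 0.743314
x_8 = g(0.743314) = 0.736230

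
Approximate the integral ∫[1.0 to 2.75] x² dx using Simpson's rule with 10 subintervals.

f(x) = x²
a = 1.0, b = 2.75, n = 10
h = (b - a)/n = 0.175000

Simpson's rule: (h/3)[f(x₀) + 4f(x₁) + 2f(x₂) + ... + f(xₙ)]

x_0 = 1.0000, f(x_0) = 1.000000, coefficient = 1
x_1 = 1.1750, f(x_1) = 1.380625, coefficient = 4
x_2 = 1.3500, f(x_2) = 1.822500, coefficient = 2
x_3 = 1.5250, f(x_3) = 2.325625, coefficient = 4
x_4 = 1.7000, f(x_4) = 2.890000, coefficient = 2
x_5 = 1.8750, f(x_5) = 3.515625, coefficient = 4
x_6 = 2.0500, f(x_6) = 4.202500, coefficient = 2
x_7 = 2.2250, f(x_7) = 4.950625, coefficient = 4
x_8 = 2.4000, f(x_8) = 5.760000, coefficient = 2
x_9 = 2.5750, f(x_9) = 6.630625, coefficient = 4
x_10 = 2.7500, f(x_10) = 7.562500, coefficient = 1

I ≈ (0.175000/3) × 113.125000 = 6.598958
Exact value: 6.598958
Error: 0.000000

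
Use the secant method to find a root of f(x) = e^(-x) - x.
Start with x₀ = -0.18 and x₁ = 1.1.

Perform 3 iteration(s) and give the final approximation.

f(x) = e^(-x) - x
x₀ = -0.18, x₁ = 1.1

Secant formula: x_{n+1} = x_n - f(x_n)(x_n - x_{n-1})/(f(x_n) - f(x_{n-1}))

Iteration 1:
  f(-0.180000) = 1.377217
  f(1.100000) = -0.767129
  x_2 = 1.100000 - (-0.767129)×(1.100000 - (-0.180000))/(-0.767129 - 1.377217)
       = 0.642087
Iteration 2:
  f(1.100000) = -0.767129
  f(0.642087) = -0.115893
  x_3 = 0.642087 - (-0.115893)×(0.642087 - 1.100000)/(-0.115893 - (-0.767129))
       = 0.560597
Iteration 3:
  f(0.642087) = -0.115893
  f(0.560597) = 0.010272
  x_4 = 0.560597 - 0.010272×(0.560597 - 0.642087)/(0.010272 - (-0.115893))
       = 0.567231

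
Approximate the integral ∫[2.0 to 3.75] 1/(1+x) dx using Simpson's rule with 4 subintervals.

f(x) = 1/(1+x)
a = 2.0, b = 3.75, n = 4
h = (b - a)/n = 0.437500

Simpson's rule: (h/3)[f(x₀) + 4f(x₁) + 2f(x₂) + ... + f(xₙ)]

x_0 = 2.0000, f(x_0) = 0.333333, coefficient = 1
x_1 = 2.4375, f(x_1) = 0.290909, coefficient = 4
x_2 = 2.8750, f(x_2) = 0.258065, coefficient = 2
x_3 = 3.3125, f(x_3) = 0.231884, coefficient = 4
x_4 = 3.7500, f(x_4) = 0.210526, coefficient = 1

I ≈ (0.437500/3) × 3.151161 = 0.459544
Exact value: 0.459532
Error: 0.000012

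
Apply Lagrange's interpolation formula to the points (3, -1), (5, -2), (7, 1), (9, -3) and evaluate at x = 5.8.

Lagrange interpolation formula:
P(x) = Σ yᵢ × Lᵢ(x)
where Lᵢ(x) = Π_{j≠i} (x - xⱼ)/(xᵢ - xⱼ)

L_0(5.8) = (5.8 - 5)/(3 - 5) × (5.8 - 7)/(3 - 7) × (5.8 - 9)/(3 - 9) = -0.064000
L_1(5.8) = (5.8 - 3)/(5 - 3) × (5.8 - 7)/(5 - 7) × (5.8 - 9)/(5 - 9) = 0.672000
L_2(5.8) = (5.8 - 3)/(7 - 3) × (5.8 - 5)/(7 - 5) × (5.8 - 9)/(7 - 9) = 0.448000
L_3(5.8) = (5.8 - 3)/(9 - 3) × (5.8 - 5)/(9 - 5) × (5.8 - 7)/(9 - 7) = -0.056000

P(5.8) = (-1)×L_0(5.8) + (-2)×L_1(5.8) + 1×L_2(5.8) + (-3)×L_3(5.8)
P(5.8) = -0.664000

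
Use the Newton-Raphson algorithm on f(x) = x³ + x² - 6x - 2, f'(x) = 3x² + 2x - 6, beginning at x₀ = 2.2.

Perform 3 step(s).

f(x) = x³ + x² - 6x - 2
f'(x) = 3x² + 2x - 6
x₀ = 2.2

Newton-Raphson formula: x_{n+1} = x_n - f(x_n)/f'(x_n)

Iteration 1:
  f(2.200000) = 0.288000
  f'(2.200000) = 12.920000
  x_1 = 2.200000 - 0.288000/12.920000 = 2.177709
Iteration 2:
  f(2.177709) = 0.003765
  f'(2.177709) = 12.582667
  x_2 = 2.177709 - 0.003765/12.582667 = 2.177410
Iteration 3:
  f(2.177410) = 0.000001
  f'(2.177410) = 12.578159
  x_3 = 2.177410 - 0.000001/12.578159 = 2.177410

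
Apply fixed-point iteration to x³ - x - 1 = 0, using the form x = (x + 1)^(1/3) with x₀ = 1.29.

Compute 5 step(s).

Equation: x³ - x - 1 = 0
Fixed-point form: x = (x + 1)^(1/3)
x₀ = 1.29

x_1 = g(1.290000) = 1.318090
x_2 = g(1.318090) = 1.323458
x_3 = g(1.323458) = 1.324479
x_4 = g(1.324479) = 1.324672
x_5 = g(1.324672) = 1.324709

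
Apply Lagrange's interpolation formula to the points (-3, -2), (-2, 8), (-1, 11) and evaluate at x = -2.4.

Lagrange interpolation formula:
P(x) = Σ yᵢ × Lᵢ(x)
where Lᵢ(x) = Π_{j≠i} (x - xⱼ)/(xᵢ - xⱼ)

L_0(-2.4) = (-2.4 - (-2))/(-3 - (-2)) × (-2.4 - (-1))/(-3 - (-1)) = 0.280000
L_1(-2.4) = (-2.4 - (-3))/(-2 - (-3)) × (-2.4 - (-1))/(-2 - (-1)) = 0.840000
L_2(-2.4) = (-2.4 - (-3))/(-1 - (-3)) × (-2.4 - (-2))/(-1 - (-2)) = -0.120000

P(-2.4) = (-2)×L_0(-2.4) + 8×L_1(-2.4) + 11×L_2(-2.4)
P(-2.4) = 4.840000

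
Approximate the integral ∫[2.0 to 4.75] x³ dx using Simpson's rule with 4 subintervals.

f(x) = x³
a = 2.0, b = 4.75, n = 4
h = (b - a)/n = 0.687500

Simpson's rule: (h/3)[f(x₀) + 4f(x₁) + 2f(x₂) + ... + f(xₙ)]

x_0 = 2.0000, f(x_0) = 8.000000, coefficient = 1
x_1 = 2.6875, f(x_1) = 19.410889, coefficient = 4
x_2 = 3.3750, f(x_2) = 38.443359, coefficient = 2
x_3 = 4.0625, f(x_3) = 67.047119, coefficient = 4
x_4 = 4.7500, f(x_4) = 107.171875, coefficient = 1

I ≈ (0.687500/3) × 537.890625 = 123.266602
Exact value: 123.266602
Error: 0.000000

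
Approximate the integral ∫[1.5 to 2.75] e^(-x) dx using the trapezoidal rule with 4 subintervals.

f(x) = e^(-x)
a = 1.5, b = 2.75, n = 4
h = (b - a)/n = 0.312500

Trapezoidal rule: (h/2)[f(x₀) + 2f(x₁) + 2f(x₂) + ... + f(xₙ)]

x_0 = 1.5000, f(x_0) = 0.223130, coefficient = 1
x_1 = 1.8125, f(x_1) = 0.163246, coefficient = 2
x_2 = 2.1250, f(x_2) = 0.119433, coefficient = 2
x_3 = 2.4375, f(x_3) = 0.087379, coefficient = 2
x_4 = 2.7500, f(x_4) = 0.063928, coefficient = 1

I ≈ (0.312500/2) × 1.027173 = 0.160496
Exact value: 0.159202
Error: 0.001293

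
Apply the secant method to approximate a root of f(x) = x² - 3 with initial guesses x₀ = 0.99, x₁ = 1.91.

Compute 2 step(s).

f(x) = x² - 3
x₀ = 0.99, x₁ = 1.91

Secant formula: x_{n+1} = x_n - f(x_n)(x_n - x_{n-1})/(f(x_n) - f(x_{n-1}))

Iteration 1:
  f(0.990000) = -2.019900
  f(1.910000) = 0.648100
  x_2 = 1.910000 - 0.648100×(1.910000 - 0.990000)/(0.648100 - (-2.019900))
       = 1.686517
Iteration 2:
  f(1.910000) = 0.648100
  f(1.686517) = -0.155660
  x_3 = 1.686517 - (-0.155660)×(1.686517 - 1.910000)/(-0.155660 - 0.648100)
       = 1.729798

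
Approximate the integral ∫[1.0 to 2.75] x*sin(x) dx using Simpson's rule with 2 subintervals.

f(x) = x*sin(x)
a = 1.0, b = 2.75, n = 2
h = (b - a)/n = 0.875000

Simpson's rule: (h/3)[f(x₀) + 4f(x₁) + 2f(x₂) + ... + f(xₙ)]

x_0 = 1.0000, f(x_0) = 0.841471, coefficient = 1
x_1 = 1.8750, f(x_1) = 1.788911, coefficient = 4
x_2 = 2.7500, f(x_2) = 1.049568, coefficient = 1

I ≈ (0.875000/3) × 9.046682 = 2.638616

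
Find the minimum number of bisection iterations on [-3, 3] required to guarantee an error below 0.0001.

We need (b-a)/2^n ≤ 0.0001
(3 - (-3))/2^n ≤ 0.0001
6/2^n ≤ 0.0001
2^n ≥ 60000
n ≥ log₂(60000) = 15.87
n ≥ 16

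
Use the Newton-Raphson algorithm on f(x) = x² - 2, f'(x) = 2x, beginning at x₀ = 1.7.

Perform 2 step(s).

f(x) = x² - 2
f'(x) = 2x
x₀ = 1.7

Newton-Raphson formula: x_{n+1} = x_n - f(x_n)/f'(x_n)

Iteration 1:
  f(1.700000) = 0.890000
  f'(1.700000) = 3.400000
  x_1 = 1.700000 - 0.890000/3.400000 = 1.438235
Iteration 2:
  f(1.438235) = 0.068521
  f'(1.438235) = 2.876471
  x_2 = 1.438235 - 0.068521/2.876471 = 1.414414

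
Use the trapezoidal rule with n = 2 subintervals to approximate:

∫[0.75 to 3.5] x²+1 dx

f(x) = x²+1
a = 0.75, b = 3.5, n = 2
h = (b - a)/n = 1.375000

Trapezoidal rule: (h/2)[f(x₀) + 2f(x₁) + 2f(x₂) + ... + f(xₙ)]

x_0 = 0.7500, f(x_0) = 1.562500, coefficient = 1
x_1 = 2.1250, f(x_1) = 5.515625, coefficient = 2
x_2 = 3.5000, f(x_2) = 13.250000, coefficient = 1

I ≈ (1.375000/2) × 25.843750 = 17.767578
Exact value: 16.901042
Error: 0.866536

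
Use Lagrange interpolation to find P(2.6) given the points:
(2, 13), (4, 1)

Lagrange interpolation formula:
P(x) = Σ yᵢ × Lᵢ(x)
where Lᵢ(x) = Π_{j≠i} (x - xⱼ)/(xᵢ - xⱼ)

L_0(2.6) = (2.6 - 4)/(2 - 4) = 0.700000
L_1(2.6) = (2.6 - 2)/(4 - 2) = 0.300000

P(2.6) = 13×L_0(2.6) + 1×L_1(2.6)
P(2.6) = 9.400000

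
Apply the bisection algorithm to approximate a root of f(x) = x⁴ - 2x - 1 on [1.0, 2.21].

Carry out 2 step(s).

f(x) = x⁴ - 2x - 1
Initial interval: [1.0, 2.21]

Iteration 1:
  c_1 = (1.000000 + 2.210000)/2 = 1.605000
  f(c_1) = f(1.605000) = 2.425905
  f(a) × f(c) < 0, new interval: [1.000000, 1.605000]
Iteration 2:
  c_2 = (1.000000 + 1.605000)/2 = 1.302500
  f(c_2) = f(1.302500) = -0.726867
  f(a) × f(c) ≥ 0, new interval: [1.302500, 1.605000]

After 2 iteration(s), the approximation is c_2 = 1.302500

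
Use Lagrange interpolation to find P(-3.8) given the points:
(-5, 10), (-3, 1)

Lagrange interpolation formula:
P(x) = Σ yᵢ × Lᵢ(x)
where Lᵢ(x) = Π_{j≠i} (x - xⱼ)/(xᵢ - xⱼ)

L_0(-3.8) = (-3.8 - (-3))/(-5 - (-3)) = 0.400000
L_1(-3.8) = (-3.8 - (-5))/(-3 - (-5)) = 0.600000

P(-3.8) = 10×L_0(-3.8) + 1×L_1(-3.8)
P(-3.8) = 4.600000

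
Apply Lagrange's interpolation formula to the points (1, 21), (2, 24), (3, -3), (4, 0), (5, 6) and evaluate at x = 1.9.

Lagrange interpolation formula:
P(x) = Σ yᵢ × Lᵢ(x)
where Lᵢ(x) = Π_{j≠i} (x - xⱼ)/(xᵢ - xⱼ)

L_0(1.9) = (1.9 - 2)/(1 - 2) × (1.9 - 3)/(1 - 3) × (1.9 - 4)/(1 - 4) × (1.9 - 5)/(1 - 5) = 0.029838
L_1(1.9) = (1.9 - 1)/(2 - 1) × (1.9 - 3)/(2 - 3) × (1.9 - 4)/(2 - 4) × (1.9 - 5)/(2 - 5) = 1.074150
L_2(1.9) = (1.9 - 1)/(3 - 1) × (1.9 - 2)/(3 - 2) × (1.9 - 4)/(3 - 4) × (1.9 - 5)/(3 - 5) = -0.146475
L_3(1.9) = (1.9 - 1)/(4 - 1) × (1.9 - 2)/(4 - 2) × (1.9 - 3)/(4 - 3) × (1.9 - 5)/(4 - 5) = 0.051150
L_4(1.9) = (1.9 - 1)/(5 - 1) × (1.9 - 2)/(5 - 2) × (1.9 - 3)/(5 - 3) × (1.9 - 4)/(5 - 4) = -0.008663

P(1.9) = 21×L_0(1.9) + 24×L_1(1.9) + (-3)×L_2(1.9) + 0×L_3(1.9) + 6×L_4(1.9)
P(1.9) = 26.793638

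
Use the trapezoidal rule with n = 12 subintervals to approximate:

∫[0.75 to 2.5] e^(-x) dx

f(x) = e^(-x)
a = 0.75, b = 2.5, n = 12
h = (b - a)/n = 0.145833

Trapezoidal rule: (h/2)[f(x₀) + 2f(x₁) + 2f(x₂) + ... + f(xₙ)]

x_0 = 0.7500, f(x_0) = 0.472367, coefficient = 1
x_1 = 0.8958, f(x_1) = 0.408267, coefficient = 2
x_2 = 1.0417, f(x_2) = 0.352866, coefficient = 2
x_3 = 1.1875, f(x_3) = 0.304983, coefficient = 2
x_4 = 1.3333, f(x_4) = 0.263597, coefficient = 2
x_5 = 1.4792, f(x_5) = 0.227827, coefficient = 2
x_6 = 1.6250, f(x_6) = 0.196912, coefficient = 2
x_7 = 1.7708, f(x_7) = 0.170191, coefficient = 2
x_8 = 1.9167, f(x_8) = 0.147096, coefficient = 2
x_9 = 2.0625, f(x_9) = 0.127136, coefficient = 2
x_10 = 2.2083, f(x_10) = 0.109884, coefficient = 2
x_11 = 2.3542, f(x_11) = 0.094973, coefficient = 2
x_12 = 2.5000, f(x_12) = 0.082085, coefficient = 1

I ≈ (0.145833/2) × 5.361915 = 0.390973
Exact value: 0.390282
Error: 0.000691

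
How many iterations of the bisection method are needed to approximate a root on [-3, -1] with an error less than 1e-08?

We need (b-a)/2^n ≤ 1e-08
(-1 - (-3))/2^n ≤ 1e-08
2/2^n ≤ 1e-08
2^n ≥ 200000000
n ≥ log₂(200000000) = 27.58
n ≥ 28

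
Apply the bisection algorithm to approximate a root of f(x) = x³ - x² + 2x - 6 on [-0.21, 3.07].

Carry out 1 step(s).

f(x) = x³ - x² + 2x - 6
Initial interval: [-0.21, 3.07]

Iteration 1:
  c_1 = (-0.210000 + 3.070000)/2 = 1.430000
  f(c_1) = f(1.430000) = -2.260693
  f(a) × f(c) ≥ 0, new interval: [1.430000, 3.070000]

After 1 iteration(s), the approximation is c_1 = 1.430000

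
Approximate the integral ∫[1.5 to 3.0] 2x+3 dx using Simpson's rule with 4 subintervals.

f(x) = 2x+3
a = 1.5, b = 3.0, n = 4
h = (b - a)/n = 0.375000

Simpson's rule: (h/3)[f(x₀) + 4f(x₁) + 2f(x₂) + ... + f(xₙ)]

x_0 = 1.5000, f(x_0) = 6.000000, coefficient = 1
x_1 = 1.8750, f(x_1) = 6.750000, coefficient = 4
x_2 = 2.2500, f(x_2) = 7.500000, coefficient = 2
x_3 = 2.6250, f(x_3) = 8.250000, coefficient = 4
x_4 = 3.0000, f(x_4) = 9.000000, coefficient = 1

I ≈ (0.375000/3) × 90.000000 = 11.250000
Exact value: 11.250000
Error: 0.000000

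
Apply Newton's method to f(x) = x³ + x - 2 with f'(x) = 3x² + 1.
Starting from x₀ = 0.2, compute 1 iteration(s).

f(x) = x³ + x - 2
f'(x) = 3x² + 1
x₀ = 0.2

Newton-Raphson formula: x_{n+1} = x_n - f(x_n)/f'(x_n)

Iteration 1:
  f(0.200000) = -1.792000
  f'(0.200000) = 1.120000
  x_1 = 0.200000 - (-1.792000)/1.120000 = 1.800000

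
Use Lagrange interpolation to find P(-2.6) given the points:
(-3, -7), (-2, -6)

Lagrange interpolation formula:
P(x) = Σ yᵢ × Lᵢ(x)
where Lᵢ(x) = Π_{j≠i} (x - xⱼ)/(xᵢ - xⱼ)

L_0(-2.6) = (-2.6 - (-2))/(-3 - (-2)) = 0.600000
L_1(-2.6) = (-2.6 - (-3))/(-2 - (-3)) = 0.400000

P(-2.6) = (-7)×L_0(-2.6) + (-6)×L_1(-2.6)
P(-2.6) = -6.600000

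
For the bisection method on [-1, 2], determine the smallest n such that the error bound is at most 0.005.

We need (b-a)/2^n ≤ 0.005
(2 - (-1))/2^n ≤ 0.005
3/2^n ≤ 0.005
2^n ≥ 600
n ≥ log₂(600) = 9.23
n ≥ 10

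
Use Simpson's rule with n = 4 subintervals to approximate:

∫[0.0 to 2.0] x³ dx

f(x) = x³
a = 0.0, b = 2.0, n = 4
h = (b - a)/n = 0.500000

Simpson's rule: (h/3)[f(x₀) + 4f(x₁) + 2f(x₂) + ... + f(xₙ)]

x_0 = 0.0000, f(x_0) = 0.000000, coefficient = 1
x_1 = 0.5000, f(x_1) = 0.125000, coefficient = 4
x_2 = 1.0000, f(x_2) = 1.000000, coefficient = 2
x_3 = 1.5000, f(x_3) = 3.375000, coefficient = 4
x_4 = 2.0000, f(x_4) = 8.000000, coefficient = 1

I ≈ (0.500000/3) × 24.000000 = 4.000000
Exact value: 4.000000
Error: 0.000000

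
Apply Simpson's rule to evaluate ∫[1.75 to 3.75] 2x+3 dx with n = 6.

f(x) = 2x+3
a = 1.75, b = 3.75, n = 6
h = (b - a)/n = 0.333333

Simpson's rule: (h/3)[f(x₀) + 4f(x₁) + 2f(x₂) + ... + f(xₙ)]

x_0 = 1.7500, f(x_0) = 6.500000, coefficient = 1
x_1 = 2.0833, f(x_1) = 7.166667, coefficient = 4
x_2 = 2.4167, f(x_2) = 7.833333, coefficient = 2
x_3 = 2.7500, f(x_3) = 8.500000, coefficient = 4
x_4 = 3.0833, f(x_4) = 9.166667, coefficient = 2
x_5 = 3.4167, f(x_5) = 9.833333, coefficient = 4
x_6 = 3.7500, f(x_6) = 10.500000, coefficient = 1

I ≈ (0.333333/3) × 153.000000 = 17.000000
Exact value: 17.000000
Error: 0.000000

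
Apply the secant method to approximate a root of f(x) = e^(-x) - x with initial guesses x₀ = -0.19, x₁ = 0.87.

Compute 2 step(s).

f(x) = e^(-x) - x
x₀ = -0.19, x₁ = 0.87

Secant formula: x_{n+1} = x_n - f(x_n)(x_n - x_{n-1})/(f(x_n) - f(x_{n-1}))

Iteration 1:
  f(-0.190000) = 1.399250
  f(0.870000) = -0.451048
  x_2 = 0.870000 - (-0.451048)×(0.870000 - (-0.190000))/(-0.451048 - 1.399250)
       = 0.611603
Iteration 2:
  f(0.870000) = -0.451048
  f(0.611603) = -0.069123
  x_3 = 0.611603 - (-0.069123)×(0.611603 - 0.870000)/(-0.069123 - (-0.451048))
       = 0.564837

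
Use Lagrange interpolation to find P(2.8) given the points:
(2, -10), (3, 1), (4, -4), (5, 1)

Lagrange interpolation formula:
P(x) = Σ yᵢ × Lᵢ(x)
where Lᵢ(x) = Π_{j≠i} (x - xⱼ)/(xᵢ - xⱼ)

L_0(2.8) = (2.8 - 3)/(2 - 3) × (2.8 - 4)/(2 - 4) × (2.8 - 5)/(2 - 5) = 0.088000
L_1(2.8) = (2.8 - 2)/(3 - 2) × (2.8 - 4)/(3 - 4) × (2.8 - 5)/(3 - 5) = 1.056000
L_2(2.8) = (2.8 - 2)/(4 - 2) × (2.8 - 3)/(4 - 3) × (2.8 - 5)/(4 - 5) = -0.176000
L_3(2.8) = (2.8 - 2)/(5 - 2) × (2.8 - 3)/(5 - 3) × (2.8 - 4)/(5 - 4) = 0.032000

P(2.8) = (-10)×L_0(2.8) + 1×L_1(2.8) + (-4)×L_2(2.8) + 1×L_3(2.8)
P(2.8) = 0.912000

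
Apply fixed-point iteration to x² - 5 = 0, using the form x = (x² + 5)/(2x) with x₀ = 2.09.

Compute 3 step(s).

Equation: x² - 5 = 0
Fixed-point form: x = (x² + 5)/(2x)
x₀ = 2.09

x_1 = g(2.090000) = 2.241172
x_2 = g(2.241172) = 2.236074
x_3 = g(2.236074) = 2.236068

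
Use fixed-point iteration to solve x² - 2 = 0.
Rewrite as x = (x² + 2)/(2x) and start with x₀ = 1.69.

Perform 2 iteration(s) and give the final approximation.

Equation: x² - 2 = 0
Fixed-point form: x = (x² + 2)/(2x)
x₀ = 1.69

x_1 = g(1.690000) = 1.436716
x_2 = g(1.436716) = 1.414390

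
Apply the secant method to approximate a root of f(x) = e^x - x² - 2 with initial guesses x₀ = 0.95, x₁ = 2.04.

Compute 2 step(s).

f(x) = e^x - x² - 2
x₀ = 0.95, x₁ = 2.04

Secant formula: x_{n+1} = x_n - f(x_n)(x_n - x_{n-1})/(f(x_n) - f(x_{n-1}))

Iteration 1:
  f(0.950000) = -0.316790
  f(2.040000) = 1.529009
  x_2 = 2.040000 - 1.529009×(2.040000 - 0.950000)/(1.529009 - (-0.316790))
       = 1.137074
Iteration 2:
  f(2.040000) = 1.529009
  f(1.137074) = -0.175304
  x_3 = 1.137074 - (-0.175304)×(1.137074 - 2.040000)/(-0.175304 - 1.529009)
       = 1.229948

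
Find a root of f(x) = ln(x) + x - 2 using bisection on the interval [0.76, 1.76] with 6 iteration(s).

f(x) = ln(x) + x - 2
Initial interval: [0.76, 1.76]

Iteration 1:
  c_1 = (0.760000 + 1.760000)/2 = 1.260000
  f(c_1) = f(1.260000) = -0.508888
  f(a) × f(c) ≥ 0, new interval: [1.260000, 1.760000]
Iteration 2:
  c_2 = (1.260000 + 1.760000)/2 = 1.510000
  f(c_2) = f(1.510000) = -0.077890
  f(a) × f(c) ≥ 0, new interval: [1.510000, 1.760000]
Iteration 3:
  c_3 = (1.510000 + 1.760000)/2 = 1.635000
  f(c_3) = f(1.635000) = 0.126643
  f(a) × f(c) < 0, new interval: [1.510000, 1.635000]
Iteration 4:
  c_4 = (1.510000 + 1.635000)/2 = 1.572500
  f(c_4) = f(1.572500) = 0.025167
  f(a) × f(c) < 0, new interval: [1.510000, 1.572500]
Iteration 5:
  c_5 = (1.510000 + 1.572500)/2 = 1.541250
  f(c_5) = f(1.541250) = -0.026156
  f(a) × f(c) ≥ 0, new interval: [1.541250, 1.572500]
Iteration 6:
  c_6 = (1.541250 + 1.572500)/2 = 1.556875
  f(c_6) = f(1.556875) = -0.000444
  f(a) × f(c) ≥ 0, new interval: [1.556875, 1.572500]

After 6 iteration(s), the approximation is c_6 = 1.556875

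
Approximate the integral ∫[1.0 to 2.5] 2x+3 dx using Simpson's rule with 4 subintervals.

f(x) = 2x+3
a = 1.0, b = 2.5, n = 4
h = (b - a)/n = 0.375000

Simpson's rule: (h/3)[f(x₀) + 4f(x₁) + 2f(x₂) + ... + f(xₙ)]

x_0 = 1.0000, f(x_0) = 5.000000, coefficient = 1
x_1 = 1.3750, f(x_1) = 5.750000, coefficient = 4
x_2 = 1.7500, f(x_2) = 6.500000, coefficient = 2
x_3 = 2.1250, f(x_3) = 7.250000, coefficient = 4
x_4 = 2.5000, f(x_4) = 8.000000, coefficient = 1

I ≈ (0.375000/3) × 78.000000 = 9.750000
Exact value: 9.750000
Error: 0.000000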